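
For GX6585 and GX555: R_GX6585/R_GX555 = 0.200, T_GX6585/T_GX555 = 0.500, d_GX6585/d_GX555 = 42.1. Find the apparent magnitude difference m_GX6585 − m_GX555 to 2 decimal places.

14.63

L_GX6585/L_GX555 = (0.200)²(0.500)⁴ = 0.002500.
F_GX6585/F_GX555 = (L_GX6585/L_GX555)/(d_GX6585/d_GX555)² = 0.002500/1772 = 1.411×10^-6.
m_GX6585 − m_GX555 = −2.5 log₁₀(1.411×10^-6) = 14.63.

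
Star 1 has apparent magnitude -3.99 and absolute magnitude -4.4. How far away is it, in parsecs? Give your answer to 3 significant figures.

m − M = 5 log₁₀(d/10 pc)
-3.99 − (-4.4) = 0.41 = 5 log₁₀(d/10)
d = 10 × 10^(0.41/5) = 10 × 10^0.082 = 12.08 pc.

12.1 pc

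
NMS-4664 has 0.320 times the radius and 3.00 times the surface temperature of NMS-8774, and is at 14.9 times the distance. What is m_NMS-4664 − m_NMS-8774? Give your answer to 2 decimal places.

3.57

L_NMS-4664/L_NMS-8774 = (0.320)²(3.00)⁴ = 8.294.
F_NMS-4664/F_NMS-8774 = (L_NMS-4664/L_NMS-8774)/(d_NMS-4664/d_NMS-8774)² = 8.294/222.0 = 0.03736.
m_NMS-4664 − m_NMS-8774 = −2.5 log₁₀(0.03736) = 3.57.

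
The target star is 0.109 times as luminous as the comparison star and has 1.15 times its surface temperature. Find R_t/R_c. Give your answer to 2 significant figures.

L ∝ R²T⁴ gives R ∝ √L / T², so
R_t/R_c = √(0.109) / (1.15)² = 0.3302 / 1.322 = 0.2496.

0.25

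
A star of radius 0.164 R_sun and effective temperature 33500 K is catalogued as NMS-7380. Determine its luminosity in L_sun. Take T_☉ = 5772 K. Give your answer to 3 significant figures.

L/L_☉ = (R/R_☉)² (T/T_☉)⁴ = (0.164)² × (33500/5772)⁴
       = 0.02690 × (5.804)⁴ = 0.02690 × 1135 = 30.52.

30.5 L_sun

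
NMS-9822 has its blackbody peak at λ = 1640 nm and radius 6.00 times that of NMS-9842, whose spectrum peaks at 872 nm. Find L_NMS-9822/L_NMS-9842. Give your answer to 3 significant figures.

2.88

Wien's law gives T ∝ 1/λ_max, so T_NMS-9822/T_NMS-9842 = λ_NMS-9842/λ_NMS-9822 = 872/1640 = 0.5317.
Then L ∝ R²T⁴ gives L_NMS-9822/L_NMS-9842 = (6.00)² × (0.5317)⁴ = 36.00 × 0.07993 = 2.877.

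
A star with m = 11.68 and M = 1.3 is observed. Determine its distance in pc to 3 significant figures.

1.19×10^3 pc

m − M = 5 log₁₀(d/10 pc)
11.68 − (1.3) = 10.38 = 5 log₁₀(d/10)
d = 10 × 10^(10.38/5) = 10 × 10^2.076 = 1191 pc.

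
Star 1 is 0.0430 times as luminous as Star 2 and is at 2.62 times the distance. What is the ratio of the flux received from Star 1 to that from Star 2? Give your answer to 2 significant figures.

0.0063

F = L/(4πd²), so F_1/F_2 = (L_1/L_2) / (d_1/d_2)²
= 0.0430 / (2.62)² = 0.0430 / 6.864 = 0.006264.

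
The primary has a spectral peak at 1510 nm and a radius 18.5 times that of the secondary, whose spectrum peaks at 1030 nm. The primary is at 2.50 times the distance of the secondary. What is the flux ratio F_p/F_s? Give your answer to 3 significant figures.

Wien's law: T_p/T_s = λ_s/λ_p = 1030/1510 = 0.6821.
L_p/L_s = (R_p/R_s)²(T_p/T_s)⁴ = (18.5)²(0.6821)⁴ = 74.09.
F_p/F_s = (L_p/L_s)/(d_p/d_s)² = 74.09/(2.50)² = 11.86.

11.9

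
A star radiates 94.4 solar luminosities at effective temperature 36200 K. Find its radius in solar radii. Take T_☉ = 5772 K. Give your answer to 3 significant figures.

R/R_☉ = √(L/L_☉) / (T/T_☉)² = √(94.4) / (6.272)²
       = 9.716 / 39.33 = 0.2470.

0.247 solar radii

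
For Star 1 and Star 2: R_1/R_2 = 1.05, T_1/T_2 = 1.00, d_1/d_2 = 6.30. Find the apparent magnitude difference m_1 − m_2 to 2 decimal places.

3.89

L_1/L_2 = (1.05)²(1.00)⁴ = 1.103.
F_1/F_2 = (L_1/L_2)/(d_1/d_2)² = 1.103/39.69 = 0.02778.
m_1 − m_2 = −2.5 log₁₀(0.02778) = 3.89.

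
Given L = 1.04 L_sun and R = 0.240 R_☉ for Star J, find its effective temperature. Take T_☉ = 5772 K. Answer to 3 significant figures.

1.19×10^4 K

T/T_☉ = (L/L_☉)^(1/4) / (R/R_☉)^(1/2)
T = 5772 × (1.04)^(1/4) / √(0.240) = 5772 × 1.010 / 0.4899 = 1.190×10^4 K.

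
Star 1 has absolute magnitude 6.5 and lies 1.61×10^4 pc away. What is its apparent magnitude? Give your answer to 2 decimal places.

22.53

m = M + 5 log₁₀(d/10 pc) = 6.5 + 5 log₁₀(1.61×10^4/10)
  = 6.5 + 5 × 3.207 = 6.5 + 16.03 = 22.53.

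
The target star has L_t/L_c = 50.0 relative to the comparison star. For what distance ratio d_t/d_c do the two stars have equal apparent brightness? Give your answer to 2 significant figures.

Equal flux requires L_t/d_t² = L_c/d_c², so d_t/d_c = √(L_t/L_c)
= √(50.0) = 7.071.

7.1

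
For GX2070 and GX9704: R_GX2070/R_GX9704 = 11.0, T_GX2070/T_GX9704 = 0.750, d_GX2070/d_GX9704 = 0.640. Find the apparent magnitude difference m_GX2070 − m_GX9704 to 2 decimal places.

L_GX2070/L_GX9704 = (11.0)²(0.750)⁴ = 38.29.
F_GX2070/F_GX9704 = (L_GX2070/L_GX9704)/(d_GX2070/d_GX9704)² = 38.29/0.4096 = 93.47.
m_GX2070 − m_GX9704 = −2.5 log₁₀(93.47) = -4.93.

-4.93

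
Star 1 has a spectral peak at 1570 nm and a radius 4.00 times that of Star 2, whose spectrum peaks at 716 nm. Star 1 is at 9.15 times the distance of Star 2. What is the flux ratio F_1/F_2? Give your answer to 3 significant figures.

Wien's law: T_1/T_2 = λ_2/λ_1 = 716/1570 = 0.4561.
L_1/L_2 = (R_1/R_2)²(T_1/T_2)⁴ = (4.00)²(0.4561)⁴ = 0.6921.
F_1/F_2 = (L_1/L_2)/(d_1/d_2)² = 0.6921/(9.15)² = 0.008267.

0.00827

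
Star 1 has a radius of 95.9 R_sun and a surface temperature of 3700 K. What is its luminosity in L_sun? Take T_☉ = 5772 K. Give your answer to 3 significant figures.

1.55×10^3 L_sun

L/L_☉ = (R/R_☉)² (T/T_☉)⁴ = (95.9)² × (3700/5772)⁴
       = 9197 × (0.6410)⁴ = 9197 × 0.1689 = 1553.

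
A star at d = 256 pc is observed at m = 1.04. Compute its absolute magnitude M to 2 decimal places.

M = m − 5 log₁₀(d/10 pc) = 1.04 − 5 log₁₀(256/10)
  = 1.04 − 5 × 1.408 = 1.04 − 7.04 = -6.00.

-6.00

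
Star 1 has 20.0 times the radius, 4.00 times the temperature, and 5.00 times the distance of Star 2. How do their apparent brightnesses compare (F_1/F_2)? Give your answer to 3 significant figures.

L_1/L_2 = (R_1/R_2)²(T_1/T_2)⁴ = (20.0)² × (4.00)⁴ = 1.024×10^5.
F_1/F_2 = (L_1/L_2)/(d_1/d_2)² = 1.024×10^5 / (5.00)² = 4096.

4.10×10^3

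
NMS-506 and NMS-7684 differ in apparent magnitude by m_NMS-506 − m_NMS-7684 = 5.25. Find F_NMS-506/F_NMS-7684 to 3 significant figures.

F_NMS-506/F_NMS-7684 = 10^(−(m_NMS-506 − m_NMS-7684)/2.5) = 10^(-5.25/2.5) = 10^-2.100 = 0.007943.

0.00794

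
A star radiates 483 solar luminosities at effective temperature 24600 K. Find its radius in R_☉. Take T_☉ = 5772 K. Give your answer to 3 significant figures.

R/R_☉ = √(L/L_☉) / (T/T_☉)² = √(483) / (4.262)²
       = 21.98 / 18.16 = 1.210.

1.21 R_☉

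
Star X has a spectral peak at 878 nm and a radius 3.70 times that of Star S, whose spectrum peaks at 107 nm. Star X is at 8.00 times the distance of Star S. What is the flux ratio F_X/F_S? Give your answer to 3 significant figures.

4.72×10^-5

Wien's law: T_X/T_S = λ_S/λ_X = 107/878 = 0.1219.
L_X/L_S = (R_X/R_S)²(T_X/T_S)⁴ = (3.70)²(0.1219)⁴ = 0.003020.
F_X/F_S = (L_X/L_S)/(d_X/d_S)² = 0.003020/(8.00)² = 4.718×10^-5.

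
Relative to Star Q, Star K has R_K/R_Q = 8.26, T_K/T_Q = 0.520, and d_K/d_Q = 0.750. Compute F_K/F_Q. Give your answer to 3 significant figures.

L_K/L_Q = (R_K/R_Q)²(T_K/T_Q)⁴ = (8.26)² × (0.520)⁴ = 4.989.
F_K/F_Q = (L_K/L_Q)/(d_K/d_Q)² = 4.989 / (0.750)² = 8.869.

8.87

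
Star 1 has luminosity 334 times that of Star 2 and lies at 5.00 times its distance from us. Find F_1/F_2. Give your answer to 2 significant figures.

F = L/(4πd²), so F_1/F_2 = (L_1/L_2) / (d_1/d_2)²
= 334 / (5.00)² = 334 / 25.00 = 13.36.

13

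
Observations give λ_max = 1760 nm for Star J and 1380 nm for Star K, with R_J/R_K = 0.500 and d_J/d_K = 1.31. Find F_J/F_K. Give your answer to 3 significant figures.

Wien's law: T_J/T_K = λ_K/λ_J = 1380/1760 = 0.7841.
L_J/L_K = (R_J/R_K)²(T_J/T_K)⁴ = (0.500)²(0.7841)⁴ = 0.09449.
F_J/F_K = (L_J/L_K)/(d_J/d_K)² = 0.09449/(1.31)² = 0.05506.

0.0551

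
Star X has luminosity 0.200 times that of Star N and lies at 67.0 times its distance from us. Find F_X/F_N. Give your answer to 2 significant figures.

4.5×10^-5

F = L/(4πd²), so F_X/F_N = (L_X/L_N) / (d_X/d_N)²
= 0.200 / (67.0)² = 0.200 / 4489 = 4.455×10^-5.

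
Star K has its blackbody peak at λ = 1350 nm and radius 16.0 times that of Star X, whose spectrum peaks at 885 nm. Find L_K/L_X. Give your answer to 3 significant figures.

47.3

Wien's law gives T ∝ 1/λ_max, so T_K/T_X = λ_X/λ_K = 885/1350 = 0.6556.
Then L ∝ R²T⁴ gives L_K/L_X = (16.0)² × (0.6556)⁴ = 256.0 × 0.1847 = 47.28.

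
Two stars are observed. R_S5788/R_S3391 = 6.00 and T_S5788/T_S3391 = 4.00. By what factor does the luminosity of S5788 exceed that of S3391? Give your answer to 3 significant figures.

9.22×10^3

From the Stefan–Boltzmann law, L ∝ R²T⁴, so
L_S5788/L_S3391 = (R_S5788/R_S3391)² (T_S5788/T_S3391)⁴ = (6.00)² × (4.00)⁴ = 36.00 × 256.0 = 9216.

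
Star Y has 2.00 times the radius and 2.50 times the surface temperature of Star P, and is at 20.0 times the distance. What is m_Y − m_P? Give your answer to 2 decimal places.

1.02

L_Y/L_P = (2.00)²(2.50)⁴ = 156.2.
F_Y/F_P = (L_Y/L_P)/(d_Y/d_P)² = 156.2/400.0 = 0.3906.
m_Y − m_P = −2.5 log₁₀(0.3906) = 1.02.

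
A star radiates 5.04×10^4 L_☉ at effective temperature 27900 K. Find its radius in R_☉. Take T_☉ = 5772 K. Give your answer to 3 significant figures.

R/R_☉ = √(L/L_☉) / (T/T_☉)² = √(5.04×10^4) / (4.834)²
       = 224.5 / 23.36 = 9.609.

9.61 R_☉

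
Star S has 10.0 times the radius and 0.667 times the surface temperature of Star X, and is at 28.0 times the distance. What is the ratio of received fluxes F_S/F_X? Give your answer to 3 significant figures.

0.0252

L_S/L_X = (R_S/R_X)²(T_S/T_X)⁴ = (10.0)² × (0.667)⁴ = 19.79.
F_S/F_X = (L_S/L_X)/(d_S/d_X)² = 19.79 / (28.0)² = 0.02525.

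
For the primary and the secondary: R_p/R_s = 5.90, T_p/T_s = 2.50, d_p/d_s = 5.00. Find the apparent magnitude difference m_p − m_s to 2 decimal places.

L_p/L_s = (5.90)²(2.50)⁴ = 1360.
F_p/F_s = (L_p/L_s)/(d_p/d_s)² = 1360/25.00 = 54.39.
m_p − m_s = −2.5 log₁₀(54.39) = -4.34.

-4.34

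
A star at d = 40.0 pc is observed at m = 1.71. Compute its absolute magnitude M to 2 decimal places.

M = m − 5 log₁₀(d/10 pc) = 1.71 − 5 log₁₀(40.0/10)
  = 1.71 − 5 × 0.602 = 1.71 − 3.01 = -1.30.

-1.30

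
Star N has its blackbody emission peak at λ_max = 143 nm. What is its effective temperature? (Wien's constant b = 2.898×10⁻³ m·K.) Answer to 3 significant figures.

T = b/λ_max = 2.898×10⁻³ / (143×10⁻⁹) = 2.027×10^4 K.

2.03×10^4 K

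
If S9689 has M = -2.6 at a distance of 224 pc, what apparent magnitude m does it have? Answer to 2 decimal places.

4.15

m = M + 5 log₁₀(d/10 pc) = -2.6 + 5 log₁₀(224/10)
  = -2.6 + 5 × 1.350 = -2.6 + 6.75 = 4.15.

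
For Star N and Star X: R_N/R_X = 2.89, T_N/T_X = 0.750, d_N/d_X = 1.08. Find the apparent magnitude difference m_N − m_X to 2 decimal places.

-0.89

L_N/L_X = (2.89)²(0.750)⁴ = 2.643.
F_N/F_X = (L_N/L_X)/(d_N/d_X)² = 2.643/1.166 = 2.266.
m_N − m_X = −2.5 log₁₀(2.266) = -0.89.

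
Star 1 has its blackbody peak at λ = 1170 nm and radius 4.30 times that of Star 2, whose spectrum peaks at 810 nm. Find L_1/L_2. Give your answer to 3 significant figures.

4.25

Wien's law gives T ∝ 1/λ_max, so T_1/T_2 = λ_2/λ_1 = 810/1170 = 0.6923.
Then L ∝ R²T⁴ gives L_1/L_2 = (4.30)² × (0.6923)⁴ = 18.49 × 0.2297 = 4.248.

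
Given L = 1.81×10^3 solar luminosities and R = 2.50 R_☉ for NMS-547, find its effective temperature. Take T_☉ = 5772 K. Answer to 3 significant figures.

2.38×10^4 K

T/T_☉ = (L/L_☉)^(1/4) / (R/R_☉)^(1/2)
T = 5772 × (1.81×10^3)^(1/4) / √(2.50) = 5772 × 6.523 / 1.581 = 2.381×10^4 K.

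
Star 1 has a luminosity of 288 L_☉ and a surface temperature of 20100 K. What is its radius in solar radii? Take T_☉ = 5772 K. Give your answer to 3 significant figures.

1.40 solar radii

R/R_☉ = √(L/L_☉) / (T/T_☉)² = √(288) / (3.482)²
       = 16.97 / 12.13 = 1.399.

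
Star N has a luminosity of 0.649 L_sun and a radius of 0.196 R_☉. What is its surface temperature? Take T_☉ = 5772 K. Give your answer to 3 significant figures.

1.17×10^4 K

T/T_☉ = (L/L_☉)^(1/4) / (R/R_☉)^(1/2)
T = 5772 × (0.649)^(1/4) / √(0.196) = 5772 × 0.8976 / 0.4427 = 1.170×10^4 K.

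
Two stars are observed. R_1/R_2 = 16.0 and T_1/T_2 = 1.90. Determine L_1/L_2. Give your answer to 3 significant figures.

From the Stefan–Boltzmann law, L ∝ R²T⁴, so
L_1/L_2 = (R_1/R_2)² (T_1/T_2)⁴ = (16.0)² × (1.90)⁴ = 256.0 × 13.03 = 3336.

3.34×10^3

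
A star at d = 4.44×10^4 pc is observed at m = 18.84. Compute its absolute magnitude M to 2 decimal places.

M = m − 5 log₁₀(d/10 pc) = 18.84 − 5 log₁₀(4.44×10^4/10)
  = 18.84 − 5 × 3.647 = 18.84 − 18.24 = 0.60.

0.60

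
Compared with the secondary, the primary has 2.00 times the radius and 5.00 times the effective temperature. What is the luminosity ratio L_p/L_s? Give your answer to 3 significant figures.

From the Stefan–Boltzmann law, L ∝ R²T⁴, so
L_p/L_s = (R_p/R_s)² (T_p/T_s)⁴ = (2.00)² × (5.00)⁴ = 4.000 × 625.0 = 2500.

2.50×10^3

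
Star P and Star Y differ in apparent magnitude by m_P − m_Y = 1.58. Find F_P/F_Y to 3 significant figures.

0.233

F_P/F_Y = 10^(−(m_P − m_Y)/2.5) = 10^(-1.58/2.5) = 10^-0.632 = 0.2333.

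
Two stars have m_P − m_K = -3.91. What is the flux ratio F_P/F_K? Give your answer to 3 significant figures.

F_P/F_K = 10^(−(m_P − m_K)/2.5) = 10^(3.91/2.5) = 10^1.564 = 36.64.

36.6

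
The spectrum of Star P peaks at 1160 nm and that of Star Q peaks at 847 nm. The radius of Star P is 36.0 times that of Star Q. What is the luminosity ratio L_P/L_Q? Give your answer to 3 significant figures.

Wien's law gives T ∝ 1/λ_max, so T_P/T_Q = λ_Q/λ_P = 847/1160 = 0.7302.
Then L ∝ R²T⁴ gives L_P/L_Q = (36.0)² × (0.7302)⁴ = 1296 × 0.2843 = 368.4.

368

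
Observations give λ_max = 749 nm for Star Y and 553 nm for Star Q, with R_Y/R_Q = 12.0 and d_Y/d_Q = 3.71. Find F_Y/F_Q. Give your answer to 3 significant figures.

Wien's law: T_Y/T_Q = λ_Q/λ_Y = 553/749 = 0.7383.
L_Y/L_Q = (R_Y/R_Q)²(T_Y/T_Q)⁴ = (12.0)²(0.7383)⁴ = 42.79.
F_Y/F_Q = (L_Y/L_Q)/(d_Y/d_Q)² = 42.79/(3.71)² = 3.109.

3.11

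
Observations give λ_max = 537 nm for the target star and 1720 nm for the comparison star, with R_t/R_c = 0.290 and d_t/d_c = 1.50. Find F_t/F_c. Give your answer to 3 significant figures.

Wien's law: T_t/T_c = λ_c/λ_t = 1720/537 = 3.203.
L_t/L_c = (R_t/R_c)²(T_t/T_c)⁴ = (0.290)²(3.203)⁴ = 8.851.
F_t/F_c = (L_t/L_c)/(d_t/d_c)² = 8.851/(1.50)² = 3.934.

3.93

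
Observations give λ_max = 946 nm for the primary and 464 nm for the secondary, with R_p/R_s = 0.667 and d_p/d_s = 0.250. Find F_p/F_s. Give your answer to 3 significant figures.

0.412

Wien's law: T_p/T_s = λ_s/λ_p = 464/946 = 0.4905.
L_p/L_s = (R_p/R_s)²(T_p/T_s)⁴ = (0.667)²(0.4905)⁴ = 0.02575.
F_p/F_s = (L_p/L_s)/(d_p/d_s)² = 0.02575/(0.250)² = 0.4120.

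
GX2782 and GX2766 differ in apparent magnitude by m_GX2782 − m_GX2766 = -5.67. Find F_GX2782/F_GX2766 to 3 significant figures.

185

F_GX2782/F_GX2766 = 10^(−(m_GX2782 − m_GX2766)/2.5) = 10^(5.67/2.5) = 10^2.268 = 185.4.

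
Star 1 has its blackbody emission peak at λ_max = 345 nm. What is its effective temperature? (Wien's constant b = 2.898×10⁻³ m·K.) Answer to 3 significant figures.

T = b/λ_max = 2.898×10⁻³ / (345×10⁻⁹) = 8400 K.

8.40×10^3 K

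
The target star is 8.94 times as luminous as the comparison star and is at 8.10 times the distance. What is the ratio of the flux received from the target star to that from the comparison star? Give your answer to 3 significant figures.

F = L/(4πd²), so F_t/F_c = (L_t/L_c) / (d_t/d_c)²
= 8.94 / (8.10)² = 8.94 / 65.61 = 0.1363.

0.136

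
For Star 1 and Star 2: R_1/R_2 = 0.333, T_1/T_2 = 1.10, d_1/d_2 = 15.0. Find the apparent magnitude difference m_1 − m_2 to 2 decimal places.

7.85

L_1/L_2 = (0.333)²(1.10)⁴ = 0.1624.
F_1/F_2 = (L_1/L_2)/(d_1/d_2)² = 0.1624/225.0 = 7.216×10^-4.
m_1 − m_2 = −2.5 log₁₀(7.216×10^-4) = 7.85.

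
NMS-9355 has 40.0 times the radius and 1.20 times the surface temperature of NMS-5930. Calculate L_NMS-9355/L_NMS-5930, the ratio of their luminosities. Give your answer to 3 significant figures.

From the Stefan–Boltzmann law, L ∝ R²T⁴, so
L_NMS-9355/L_NMS-5930 = (R_NMS-9355/R_NMS-5930)² (T_NMS-9355/T_NMS-5930)⁴ = (40.0)² × (1.20)⁴ = 1600 × 2.074 = 3318.

3.32×10^3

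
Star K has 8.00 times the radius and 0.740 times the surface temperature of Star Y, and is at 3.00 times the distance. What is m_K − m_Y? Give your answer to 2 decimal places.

L_K/L_Y = (8.00)²(0.740)⁴ = 19.19.
F_K/F_Y = (L_K/L_Y)/(d_K/d_Y)² = 19.19/9.000 = 2.132.
m_K − m_Y = −2.5 log₁₀(2.132) = -0.82.

-0.82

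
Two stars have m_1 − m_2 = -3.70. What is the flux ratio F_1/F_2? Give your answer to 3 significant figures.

30.2

F_1/F_2 = 10^(−(m_1 − m_2)/2.5) = 10^(3.70/2.5) = 10^1.480 = 30.20.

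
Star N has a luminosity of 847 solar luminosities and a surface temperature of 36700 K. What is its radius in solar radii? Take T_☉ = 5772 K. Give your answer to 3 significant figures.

0.720 solar radii

R/R_☉ = √(L/L_☉) / (T/T_☉)² = √(847) / (6.358)²
       = 29.10 / 40.43 = 0.7199.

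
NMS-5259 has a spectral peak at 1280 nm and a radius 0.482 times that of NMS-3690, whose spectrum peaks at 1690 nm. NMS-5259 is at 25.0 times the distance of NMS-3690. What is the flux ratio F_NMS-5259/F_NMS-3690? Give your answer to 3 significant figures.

Wien's law: T_NMS-5259/T_NMS-3690 = λ_NMS-3690/λ_NMS-5259 = 1690/1280 = 1.320.
L_NMS-5259/L_NMS-3690 = (R_NMS-5259/R_NMS-3690)²(T_NMS-5259/T_NMS-3690)⁴ = (0.482)²(1.320)⁴ = 0.7060.
F_NMS-5259/F_NMS-3690 = (L_NMS-5259/L_NMS-3690)/(d_NMS-5259/d_NMS-3690)² = 0.7060/(25.0)² = 0.001130.

0.00113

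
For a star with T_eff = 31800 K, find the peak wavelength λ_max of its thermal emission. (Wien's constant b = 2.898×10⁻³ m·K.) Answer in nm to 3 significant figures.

91.1 nm

λ_max = b/T = 2.898×10⁻³ / 31800 = 9.11×10^-8 m = 91.13 nm.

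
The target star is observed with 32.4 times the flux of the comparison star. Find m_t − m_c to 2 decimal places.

-3.78

m_t − m_c = −2.5 log₁₀(F_t/F_c) = −2.5 log₁₀(32.4) = −2.5 × (1.511) = -3.776.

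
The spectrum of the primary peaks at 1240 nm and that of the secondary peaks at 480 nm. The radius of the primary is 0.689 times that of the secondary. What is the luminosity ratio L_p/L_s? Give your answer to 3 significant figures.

Wien's law gives T ∝ 1/λ_max, so T_p/T_s = λ_s/λ_p = 480/1240 = 0.3871.
Then L ∝ R²T⁴ gives L_p/L_s = (0.689)² × (0.3871)⁴ = 0.4747 × 0.02245 = 0.01066.

0.0107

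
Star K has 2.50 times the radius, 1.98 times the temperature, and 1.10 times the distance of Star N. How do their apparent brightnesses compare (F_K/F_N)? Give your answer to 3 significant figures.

L_K/L_N = (R_K/R_N)²(T_K/T_N)⁴ = (2.50)² × (1.98)⁴ = 96.06.
F_K/F_N = (L_K/L_N)/(d_K/d_N)² = 96.06 / (1.10)² = 79.39.

79.4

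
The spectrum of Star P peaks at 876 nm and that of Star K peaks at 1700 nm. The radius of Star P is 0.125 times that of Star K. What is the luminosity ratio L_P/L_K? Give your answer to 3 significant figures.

Wien's law gives T ∝ 1/λ_max, so T_P/T_K = λ_K/λ_P = 1700/876 = 1.941.
Then L ∝ R²T⁴ gives L_P/L_K = (0.125)² × (1.941)⁴ = 0.01562 × 14.18 = 0.2216.

0.222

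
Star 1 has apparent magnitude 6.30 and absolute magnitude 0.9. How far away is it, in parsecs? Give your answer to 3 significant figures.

m − M = 5 log₁₀(d/10 pc)
6.30 − (0.9) = 5.40 = 5 log₁₀(d/10)
d = 10 × 10^(5.40/5) = 10 × 10^1.080 = 120.2 pc.

120 pc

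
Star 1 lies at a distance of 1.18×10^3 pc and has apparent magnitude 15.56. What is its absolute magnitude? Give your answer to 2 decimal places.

5.20

M = m − 5 log₁₀(d/10 pc) = 15.56 − 5 log₁₀(1.18×10^3/10)
  = 15.56 − 5 × 2.072 = 15.56 − 10.36 = 5.20.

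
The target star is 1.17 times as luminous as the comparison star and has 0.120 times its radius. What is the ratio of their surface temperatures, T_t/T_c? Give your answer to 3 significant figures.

L ∝ R²T⁴ gives T ∝ (L/R²)^(1/4), so
T_t/T_c = (1.17 / 0.120²)^(1/4) = (81.25)^(1/4) = 3.002.

3.00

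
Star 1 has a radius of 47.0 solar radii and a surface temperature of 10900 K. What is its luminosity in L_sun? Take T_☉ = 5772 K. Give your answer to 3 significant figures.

L/L_☉ = (R/R_☉)² (T/T_☉)⁴ = (47.0)² × (10900/5772)⁴
       = 2209 × (1.888)⁴ = 2209 × 12.72 = 2.809×10^4.

2.81×10^4 L_sun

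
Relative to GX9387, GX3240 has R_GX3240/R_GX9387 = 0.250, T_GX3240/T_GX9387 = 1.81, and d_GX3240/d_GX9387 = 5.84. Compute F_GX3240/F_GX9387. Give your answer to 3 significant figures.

0.0197

L_GX3240/L_GX9387 = (R_GX3240/R_GX9387)²(T_GX3240/T_GX9387)⁴ = (0.250)² × (1.81)⁴ = 0.6708.
F_GX3240/F_GX9387 = (L_GX3240/L_GX9387)/(d_GX3240/d_GX9387)² = 0.6708 / (5.84)² = 0.01967.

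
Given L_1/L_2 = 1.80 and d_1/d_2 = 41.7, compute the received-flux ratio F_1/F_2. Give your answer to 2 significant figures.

0.0010

F = L/(4πd²), so F_1/F_2 = (L_1/L_2) / (d_1/d_2)²
= 1.80 / (41.7)² = 1.80 / 1739 = 0.001035.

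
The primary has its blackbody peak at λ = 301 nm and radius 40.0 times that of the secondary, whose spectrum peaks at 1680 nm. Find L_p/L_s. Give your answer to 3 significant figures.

Wien's law gives T ∝ 1/λ_max, so T_p/T_s = λ_s/λ_p = 1680/301 = 5.581.
Then L ∝ R²T⁴ gives L_p/L_s = (40.0)² × (5.581)⁴ = 1600 × 970.4 = 1.553×10^6.

1.55×10^6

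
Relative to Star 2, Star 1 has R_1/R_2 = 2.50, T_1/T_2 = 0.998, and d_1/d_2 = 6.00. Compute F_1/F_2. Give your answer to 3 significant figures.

L_1/L_2 = (R_1/R_2)²(T_1/T_2)⁴ = (2.50)² × (0.998)⁴ = 6.200.
F_1/F_2 = (L_1/L_2)/(d_1/d_2)² = 6.200 / (6.00)² = 0.1722.

0.172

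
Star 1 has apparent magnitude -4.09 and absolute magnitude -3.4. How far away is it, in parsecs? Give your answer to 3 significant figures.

7.28 pc

m − M = 5 log₁₀(d/10 pc)
-4.09 − (-3.4) = -0.69 = 5 log₁₀(d/10)
d = 10 × 10^(-0.69/5) = 10 × 10^-0.138 = 7.278 pc.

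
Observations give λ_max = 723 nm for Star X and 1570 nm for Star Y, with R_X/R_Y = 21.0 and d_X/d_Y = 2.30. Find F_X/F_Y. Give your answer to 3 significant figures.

1.85×10^3

Wien's law: T_X/T_Y = λ_Y/λ_X = 1570/723 = 2.172.
L_X/L_Y = (R_X/R_Y)²(T_X/T_Y)⁴ = (21.0)²(2.172)⁴ = 9806.
F_X/F_Y = (L_X/L_Y)/(d_X/d_Y)² = 9806/(2.30)² = 1854.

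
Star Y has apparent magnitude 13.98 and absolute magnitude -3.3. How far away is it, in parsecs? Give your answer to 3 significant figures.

2.86×10^4 pc

m − M = 5 log₁₀(d/10 pc)
13.98 − (-3.3) = 17.28 = 5 log₁₀(d/10)
d = 10 × 10^(17.28/5) = 10 × 10^3.456 = 2.858×10^4 pc.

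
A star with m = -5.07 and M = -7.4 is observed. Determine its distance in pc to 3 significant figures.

29.2 pc

m − M = 5 log₁₀(d/10 pc)
-5.07 − (-7.4) = 2.33 = 5 log₁₀(d/10)
d = 10 × 10^(2.33/5) = 10 × 10^0.466 = 29.24 pc.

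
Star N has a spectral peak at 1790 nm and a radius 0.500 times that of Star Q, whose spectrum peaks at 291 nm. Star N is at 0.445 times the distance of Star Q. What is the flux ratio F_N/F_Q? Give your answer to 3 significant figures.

8.82×10^-4

Wien's law: T_N/T_Q = λ_Q/λ_N = 291/1790 = 0.1626.
L_N/L_Q = (R_N/R_Q)²(T_N/T_Q)⁴ = (0.500)²(0.1626)⁴ = 1.746×10^-4.
F_N/F_Q = (L_N/L_Q)/(d_N/d_Q)² = 1.746×10^-4/(0.445)² = 8.818×10^-4.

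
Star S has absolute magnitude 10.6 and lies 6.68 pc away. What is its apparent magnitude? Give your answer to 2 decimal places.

m = M + 5 log₁₀(d/10 pc) = 10.6 + 5 log₁₀(6.68/10)
  = 10.6 + 5 × -0.175 = 10.6 + -0.88 = 9.72.

9.72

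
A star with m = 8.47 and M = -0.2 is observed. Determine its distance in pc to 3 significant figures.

m − M = 5 log₁₀(d/10 pc)
8.47 − (-0.2) = 8.67 = 5 log₁₀(d/10)
d = 10 × 10^(8.67/5) = 10 × 10^1.734 = 542.0 pc.

542 pc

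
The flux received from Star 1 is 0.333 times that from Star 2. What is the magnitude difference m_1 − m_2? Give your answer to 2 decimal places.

1.19

m_1 − m_2 = −2.5 log₁₀(F_1/F_2) = −2.5 log₁₀(0.333) = −2.5 × (-0.478) = 1.194.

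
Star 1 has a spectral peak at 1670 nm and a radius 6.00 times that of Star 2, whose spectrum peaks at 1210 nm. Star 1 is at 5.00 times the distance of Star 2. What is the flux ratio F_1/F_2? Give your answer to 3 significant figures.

Wien's law: T_1/T_2 = λ_2/λ_1 = 1210/1670 = 0.7246.
L_1/L_2 = (R_1/R_2)²(T_1/T_2)⁴ = (6.00)²(0.7246)⁴ = 9.922.
F_1/F_2 = (L_1/L_2)/(d_1/d_2)² = 9.922/(5.00)² = 0.3969.

0.397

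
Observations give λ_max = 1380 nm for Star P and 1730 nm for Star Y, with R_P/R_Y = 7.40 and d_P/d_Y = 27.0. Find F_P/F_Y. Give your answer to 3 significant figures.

Wien's law: T_P/T_Y = λ_Y/λ_P = 1730/1380 = 1.254.
L_P/L_Y = (R_P/R_Y)²(T_P/T_Y)⁴ = (7.40)²(1.254)⁴ = 135.2.
F_P/F_Y = (L_P/L_Y)/(d_P/d_Y)² = 135.2/(27.0)² = 0.1855.

0.186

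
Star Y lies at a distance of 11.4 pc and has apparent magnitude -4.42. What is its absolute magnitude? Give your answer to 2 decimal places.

M = m − 5 log₁₀(d/10 pc) = -4.42 − 5 log₁₀(11.4/10)
  = -4.42 − 5 × 0.057 = -4.42 − 0.28 = -4.70.

-4.70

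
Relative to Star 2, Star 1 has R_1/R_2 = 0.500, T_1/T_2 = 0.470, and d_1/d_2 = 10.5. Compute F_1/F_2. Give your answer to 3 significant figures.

1.11×10^-4

L_1/L_2 = (R_1/R_2)²(T_1/T_2)⁴ = (0.500)² × (0.470)⁴ = 0.01220.
F_1/F_2 = (L_1/L_2)/(d_1/d_2)² = 0.01220 / (10.5)² = 1.107×10^-4.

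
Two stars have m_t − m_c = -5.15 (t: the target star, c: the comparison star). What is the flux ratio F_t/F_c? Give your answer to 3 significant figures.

F_t/F_c = 10^(−(m_t − m_c)/2.5) = 10^(5.15/2.5) = 10^2.060 = 114.8.

115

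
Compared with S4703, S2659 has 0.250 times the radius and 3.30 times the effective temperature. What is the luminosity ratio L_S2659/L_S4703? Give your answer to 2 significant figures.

From the Stefan–Boltzmann law, L ∝ R²T⁴, so
L_S2659/L_S4703 = (R_S2659/R_S4703)² (T_S2659/T_S4703)⁴ = (0.250)² × (3.30)⁴ = 0.06250 × 118.6 = 7.412.

7.4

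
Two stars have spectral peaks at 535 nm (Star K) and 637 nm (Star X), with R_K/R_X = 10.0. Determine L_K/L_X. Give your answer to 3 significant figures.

201

Wien's law gives T ∝ 1/λ_max, so T_K/T_X = λ_X/λ_K = 637/535 = 1.191.
Then L ∝ R²T⁴ gives L_K/L_X = (10.0)² × (1.191)⁴ = 100.0 × 2.010 = 201.0.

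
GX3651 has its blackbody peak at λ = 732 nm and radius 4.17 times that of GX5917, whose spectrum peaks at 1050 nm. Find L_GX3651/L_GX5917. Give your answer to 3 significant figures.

Wien's law gives T ∝ 1/λ_max, so T_GX3651/T_GX5917 = λ_GX5917/λ_GX3651 = 1050/732 = 1.434.
Then L ∝ R²T⁴ gives L_GX3651/L_GX5917 = (4.17)² × (1.434)⁴ = 17.39 × 4.234 = 73.62.

73.6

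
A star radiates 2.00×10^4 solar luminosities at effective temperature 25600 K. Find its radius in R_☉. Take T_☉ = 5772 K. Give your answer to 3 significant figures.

R/R_☉ = √(L/L_☉) / (T/T_☉)² = √(2.00×10^4) / (4.435)²
       = 141.4 / 19.67 = 7.189.

7.19 R_☉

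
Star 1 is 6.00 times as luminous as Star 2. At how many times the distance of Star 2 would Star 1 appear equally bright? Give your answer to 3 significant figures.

2.45

Equal flux requires L_1/d_1² = L_2/d_2², so d_1/d_2 = √(L_1/L_2)
= √(6.00) = 2.449.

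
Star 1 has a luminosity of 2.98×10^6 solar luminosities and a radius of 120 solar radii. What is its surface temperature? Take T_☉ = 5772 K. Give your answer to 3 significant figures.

2.19×10^4 K

T/T_☉ = (L/L_☉)^(1/4) / (R/R_☉)^(1/2)
T = 5772 × (2.98×10^6)^(1/4) / √(120) = 5772 × 41.55 / 10.95 = 2.189×10^4 K.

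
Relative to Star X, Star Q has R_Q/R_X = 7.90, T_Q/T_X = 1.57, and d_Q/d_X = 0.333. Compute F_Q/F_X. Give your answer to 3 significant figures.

3.42×10^3

L_Q/L_X = (R_Q/R_X)²(T_Q/T_X)⁴ = (7.90)² × (1.57)⁴ = 379.2.
F_Q/F_X = (L_Q/L_X)/(d_Q/d_X)² = 379.2 / (0.333)² = 3420.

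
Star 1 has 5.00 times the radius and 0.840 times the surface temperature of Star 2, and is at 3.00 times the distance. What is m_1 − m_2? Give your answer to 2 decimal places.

-0.35

L_1/L_2 = (5.00)²(0.840)⁴ = 12.45.
F_1/F_2 = (L_1/L_2)/(d_1/d_2)² = 12.45/9.000 = 1.383.
m_1 − m_2 = −2.5 log₁₀(1.383) = -0.35.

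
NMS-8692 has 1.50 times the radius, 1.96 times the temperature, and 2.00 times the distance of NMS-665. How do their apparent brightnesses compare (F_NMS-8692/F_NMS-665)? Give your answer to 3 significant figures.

8.30

L_NMS-8692/L_NMS-665 = (R_NMS-8692/R_NMS-665)²(T_NMS-8692/T_NMS-665)⁴ = (1.50)² × (1.96)⁴ = 33.21.
F_NMS-8692/F_NMS-665 = (L_NMS-8692/L_NMS-665)/(d_NMS-8692/d_NMS-665)² = 33.21 / (2.00)² = 8.301.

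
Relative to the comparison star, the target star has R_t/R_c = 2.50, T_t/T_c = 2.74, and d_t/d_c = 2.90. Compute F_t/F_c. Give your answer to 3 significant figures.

41.9

L_t/L_c = (R_t/R_c)²(T_t/T_c)⁴ = (2.50)² × (2.74)⁴ = 352.3.
F_t/F_c = (L_t/L_c)/(d_t/d_c)² = 352.3 / (2.90)² = 41.89.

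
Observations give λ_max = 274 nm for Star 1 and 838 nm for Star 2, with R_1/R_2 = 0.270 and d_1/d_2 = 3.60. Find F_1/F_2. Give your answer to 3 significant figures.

Wien's law: T_1/T_2 = λ_2/λ_1 = 838/274 = 3.058.
L_1/L_2 = (R_1/R_2)²(T_1/T_2)⁴ = (0.270)²(3.058)⁴ = 6.378.
F_1/F_2 = (L_1/L_2)/(d_1/d_2)² = 6.378/(3.60)² = 0.4921.

0.492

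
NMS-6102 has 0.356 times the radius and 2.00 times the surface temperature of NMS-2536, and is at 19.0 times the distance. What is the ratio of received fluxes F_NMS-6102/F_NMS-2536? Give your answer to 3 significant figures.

0.00562

L_NMS-6102/L_NMS-2536 = (R_NMS-6102/R_NMS-2536)²(T_NMS-6102/T_NMS-2536)⁴ = (0.356)² × (2.00)⁴ = 2.028.
F_NMS-6102/F_NMS-2536 = (L_NMS-6102/L_NMS-2536)/(d_NMS-6102/d_NMS-2536)² = 2.028 / (19.0)² = 0.005617.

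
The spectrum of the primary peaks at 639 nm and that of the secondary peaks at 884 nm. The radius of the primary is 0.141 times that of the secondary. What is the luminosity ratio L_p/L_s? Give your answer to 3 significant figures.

0.0728

Wien's law gives T ∝ 1/λ_max, so T_p/T_s = λ_s/λ_p = 884/639 = 1.383.
Then L ∝ R²T⁴ gives L_p/L_s = (0.141)² × (1.383)⁴ = 0.01988 × 3.663 = 0.07282.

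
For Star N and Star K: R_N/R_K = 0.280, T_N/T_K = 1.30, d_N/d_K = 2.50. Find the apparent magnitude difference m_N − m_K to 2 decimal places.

3.61

L_N/L_K = (0.280)²(1.30)⁴ = 0.2239.
F_N/F_K = (L_N/L_K)/(d_N/d_K)² = 0.2239/6.250 = 0.03583.
m_N − m_K = −2.5 log₁₀(0.03583) = 3.61.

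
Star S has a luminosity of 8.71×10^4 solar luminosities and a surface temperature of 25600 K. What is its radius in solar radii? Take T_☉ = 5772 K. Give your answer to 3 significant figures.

15.0 solar radii

R/R_☉ = √(L/L_☉) / (T/T_☉)² = √(8.71×10^4) / (4.435)²
       = 295.1 / 19.67 = 15.00.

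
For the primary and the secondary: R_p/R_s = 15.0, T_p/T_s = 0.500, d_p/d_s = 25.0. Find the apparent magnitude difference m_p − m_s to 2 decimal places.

4.12

L_p/L_s = (15.0)²(0.500)⁴ = 14.06.
F_p/F_s = (L_p/L_s)/(d_p/d_s)² = 14.06/625.0 = 0.02250.
m_p − m_s = −2.5 log₁₀(0.02250) = 4.12.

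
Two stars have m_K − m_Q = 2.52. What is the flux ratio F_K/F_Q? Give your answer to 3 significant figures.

F_K/F_Q = 10^(−(m_K − m_Q)/2.5) = 10^(-2.52/2.5) = 10^-1.008 = 0.09817.

0.0982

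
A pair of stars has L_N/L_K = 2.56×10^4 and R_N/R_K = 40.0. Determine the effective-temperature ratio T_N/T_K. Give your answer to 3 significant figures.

2.00

L ∝ R²T⁴ gives T ∝ (L/R²)^(1/4), so
T_N/T_K = (2.56×10^4 / 40.0²)^(1/4) = (16.00)^(1/4) = 2.000.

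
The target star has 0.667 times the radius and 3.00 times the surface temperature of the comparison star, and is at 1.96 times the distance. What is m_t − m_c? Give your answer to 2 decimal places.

L_t/L_c = (0.667)²(3.00)⁴ = 36.04.
F_t/F_c = (L_t/L_c)/(d_t/d_c)² = 36.04/3.842 = 9.380.
m_t − m_c = −2.5 log₁₀(9.380) = -2.43.

-2.43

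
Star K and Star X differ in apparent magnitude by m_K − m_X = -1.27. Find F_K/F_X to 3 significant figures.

3.22

F_K/F_X = 10^(−(m_K − m_X)/2.5) = 10^(1.27/2.5) = 10^0.508 = 3.221.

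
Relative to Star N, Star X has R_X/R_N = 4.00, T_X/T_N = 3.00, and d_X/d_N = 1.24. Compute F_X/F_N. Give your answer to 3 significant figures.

843

L_X/L_N = (R_X/R_N)²(T_X/T_N)⁴ = (4.00)² × (3.00)⁴ = 1296.
F_X/F_N = (L_X/L_N)/(d_X/d_N)² = 1296 / (1.24)² = 842.9.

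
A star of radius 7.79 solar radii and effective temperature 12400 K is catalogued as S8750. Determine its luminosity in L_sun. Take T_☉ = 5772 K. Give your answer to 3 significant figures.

L/L_☉ = (R/R_☉)² (T/T_☉)⁴ = (7.79)² × (12400/5772)⁴
       = 60.68 × (2.148)⁴ = 60.68 × 21.30 = 1293.

1.29×10^3 L_sun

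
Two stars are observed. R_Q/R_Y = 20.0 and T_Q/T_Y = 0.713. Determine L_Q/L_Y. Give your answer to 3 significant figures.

103

From the Stefan–Boltzmann law, L ∝ R²T⁴, so
L_Q/L_Y = (R_Q/R_Y)² (T_Q/T_Y)⁴ = (20.0)² × (0.713)⁴ = 400.0 × 0.2584 = 103.4.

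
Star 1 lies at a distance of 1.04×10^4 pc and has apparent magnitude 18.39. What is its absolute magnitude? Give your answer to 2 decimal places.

3.30

M = m − 5 log₁₀(d/10 pc) = 18.39 − 5 log₁₀(1.04×10^4/10)
  = 18.39 − 5 × 3.017 = 18.39 − 15.09 = 3.30.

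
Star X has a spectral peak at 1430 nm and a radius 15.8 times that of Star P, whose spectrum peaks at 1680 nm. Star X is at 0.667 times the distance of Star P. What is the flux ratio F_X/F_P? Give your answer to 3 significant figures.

Wien's law: T_X/T_P = λ_P/λ_X = 1680/1430 = 1.175.
L_X/L_P = (R_X/R_P)²(T_X/T_P)⁴ = (15.8)²(1.175)⁴ = 475.6.
F_X/F_P = (L_X/L_P)/(d_X/d_P)² = 475.6/(0.667)² = 1069.

1.07×10^3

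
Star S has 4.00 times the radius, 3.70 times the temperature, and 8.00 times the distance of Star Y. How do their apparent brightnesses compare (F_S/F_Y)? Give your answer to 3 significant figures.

46.9

L_S/L_Y = (R_S/R_Y)²(T_S/T_Y)⁴ = (4.00)² × (3.70)⁴ = 2999.
F_S/F_Y = (L_S/L_Y)/(d_S/d_Y)² = 2999 / (8.00)² = 46.85.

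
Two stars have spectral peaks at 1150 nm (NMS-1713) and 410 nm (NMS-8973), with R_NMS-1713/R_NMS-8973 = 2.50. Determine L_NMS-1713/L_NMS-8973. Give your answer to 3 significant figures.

0.101

Wien's law gives T ∝ 1/λ_max, so T_NMS-1713/T_NMS-8973 = λ_NMS-8973/λ_NMS-1713 = 410/1150 = 0.3565.
Then L ∝ R²T⁴ gives L_NMS-1713/L_NMS-8973 = (2.50)² × (0.3565)⁴ = 6.250 × 0.01616 = 0.1010.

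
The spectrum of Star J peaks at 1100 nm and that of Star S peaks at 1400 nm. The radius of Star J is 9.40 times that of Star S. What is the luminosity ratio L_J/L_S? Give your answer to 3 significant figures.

232

Wien's law gives T ∝ 1/λ_max, so T_J/T_S = λ_S/λ_J = 1400/1100 = 1.273.
Then L ∝ R²T⁴ gives L_J/L_S = (9.40)² × (1.273)⁴ = 88.36 × 2.624 = 231.8.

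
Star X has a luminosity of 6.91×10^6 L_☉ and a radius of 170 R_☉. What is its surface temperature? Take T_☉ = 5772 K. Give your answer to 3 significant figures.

2.27×10^4 K

T/T_☉ = (L/L_☉)^(1/4) / (R/R_☉)^(1/2)
T = 5772 × (6.91×10^6)^(1/4) / √(170) = 5772 × 51.27 / 13.04 = 2.270×10^4 K.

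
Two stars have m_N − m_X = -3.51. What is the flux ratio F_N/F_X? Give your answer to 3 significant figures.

F_N/F_X = 10^(−(m_N − m_X)/2.5) = 10^(3.51/2.5) = 10^1.404 = 25.35.

25.4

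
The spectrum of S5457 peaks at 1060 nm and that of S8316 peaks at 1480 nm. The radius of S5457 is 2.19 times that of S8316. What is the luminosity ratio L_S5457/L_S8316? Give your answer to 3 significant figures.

Wien's law gives T ∝ 1/λ_max, so T_S5457/T_S8316 = λ_S8316/λ_S5457 = 1480/1060 = 1.396.
Then L ∝ R²T⁴ gives L_S5457/L_S8316 = (2.19)² × (1.396)⁴ = 4.796 × 3.800 = 18.23.

18.2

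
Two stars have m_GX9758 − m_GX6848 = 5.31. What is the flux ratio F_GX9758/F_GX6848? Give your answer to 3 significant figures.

0.00752

F_GX9758/F_GX6848 = 10^(−(m_GX9758 − m_GX6848)/2.5) = 10^(-5.31/2.5) = 10^-2.124 = 0.007516.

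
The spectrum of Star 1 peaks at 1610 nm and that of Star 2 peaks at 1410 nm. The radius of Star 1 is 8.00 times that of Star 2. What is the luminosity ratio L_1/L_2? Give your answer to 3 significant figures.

Wien's law gives T ∝ 1/λ_max, so T_1/T_2 = λ_2/λ_1 = 1410/1610 = 0.8758.
Then L ∝ R²T⁴ gives L_1/L_2 = (8.00)² × (0.8758)⁴ = 64.00 × 0.5883 = 37.65.

37.6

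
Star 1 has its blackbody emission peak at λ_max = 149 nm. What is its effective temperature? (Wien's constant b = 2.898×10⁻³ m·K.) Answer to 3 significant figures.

1.94×10^4 K

T = b/λ_max = 2.898×10⁻³ / (149×10⁻⁹) = 1.945×10^4 K.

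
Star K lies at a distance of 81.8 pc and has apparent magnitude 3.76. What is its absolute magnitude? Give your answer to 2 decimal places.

M = m − 5 log₁₀(d/10 pc) = 3.76 − 5 log₁₀(81.8/10)
  = 3.76 − 5 × 0.913 = 3.76 − 4.56 = -0.80.

-0.80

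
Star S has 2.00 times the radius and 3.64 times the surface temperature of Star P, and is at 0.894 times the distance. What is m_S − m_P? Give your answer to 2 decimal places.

-7.36

L_S/L_P = (2.00)²(3.64)⁴ = 702.2.
F_S/F_P = (L_S/L_P)/(d_S/d_P)² = 702.2/0.7992 = 878.6.
m_S − m_P = −2.5 log₁₀(878.6) = -7.36.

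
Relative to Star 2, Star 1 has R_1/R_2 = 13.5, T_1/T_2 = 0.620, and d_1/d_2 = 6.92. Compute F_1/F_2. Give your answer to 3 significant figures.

L_1/L_2 = (R_1/R_2)²(T_1/T_2)⁴ = (13.5)² × (0.620)⁴ = 26.93.
F_1/F_2 = (L_1/L_2)/(d_1/d_2)² = 26.93 / (6.92)² = 0.5624.

0.562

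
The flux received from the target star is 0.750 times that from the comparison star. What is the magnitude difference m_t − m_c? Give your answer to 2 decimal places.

0.31

m_t − m_c = −2.5 log₁₀(F_t/F_c) = −2.5 log₁₀(0.750) = −2.5 × (-0.125) = 0.312.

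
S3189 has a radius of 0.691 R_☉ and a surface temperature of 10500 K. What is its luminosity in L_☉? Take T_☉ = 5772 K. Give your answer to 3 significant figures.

L/L_☉ = (R/R_☉)² (T/T_☉)⁴ = (0.691)² × (10500/5772)⁴
       = 0.4775 × (1.819)⁴ = 0.4775 × 10.95 = 5.229.

5.23 L_☉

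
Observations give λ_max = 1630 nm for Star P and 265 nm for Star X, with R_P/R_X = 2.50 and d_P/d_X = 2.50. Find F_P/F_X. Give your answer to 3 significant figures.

Wien's law: T_P/T_X = λ_X/λ_P = 265/1630 = 0.1626.
L_P/L_X = (R_P/R_X)²(T_P/T_X)⁴ = (2.50)²(0.1626)⁴ = 0.004366.
F_P/F_X = (L_P/L_X)/(d_P/d_X)² = 0.004366/(2.50)² = 6.986×10^-4.

6.99×10^-4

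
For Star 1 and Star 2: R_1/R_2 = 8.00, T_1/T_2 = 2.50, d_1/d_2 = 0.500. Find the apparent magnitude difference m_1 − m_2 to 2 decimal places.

-10.00

L_1/L_2 = (8.00)²(2.50)⁴ = 2500.
F_1/F_2 = (L_1/L_2)/(d_1/d_2)² = 2500/0.2500 = 1.000×10^4.
m_1 − m_2 = −2.5 log₁₀(1.000×10^4) = -10.00.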